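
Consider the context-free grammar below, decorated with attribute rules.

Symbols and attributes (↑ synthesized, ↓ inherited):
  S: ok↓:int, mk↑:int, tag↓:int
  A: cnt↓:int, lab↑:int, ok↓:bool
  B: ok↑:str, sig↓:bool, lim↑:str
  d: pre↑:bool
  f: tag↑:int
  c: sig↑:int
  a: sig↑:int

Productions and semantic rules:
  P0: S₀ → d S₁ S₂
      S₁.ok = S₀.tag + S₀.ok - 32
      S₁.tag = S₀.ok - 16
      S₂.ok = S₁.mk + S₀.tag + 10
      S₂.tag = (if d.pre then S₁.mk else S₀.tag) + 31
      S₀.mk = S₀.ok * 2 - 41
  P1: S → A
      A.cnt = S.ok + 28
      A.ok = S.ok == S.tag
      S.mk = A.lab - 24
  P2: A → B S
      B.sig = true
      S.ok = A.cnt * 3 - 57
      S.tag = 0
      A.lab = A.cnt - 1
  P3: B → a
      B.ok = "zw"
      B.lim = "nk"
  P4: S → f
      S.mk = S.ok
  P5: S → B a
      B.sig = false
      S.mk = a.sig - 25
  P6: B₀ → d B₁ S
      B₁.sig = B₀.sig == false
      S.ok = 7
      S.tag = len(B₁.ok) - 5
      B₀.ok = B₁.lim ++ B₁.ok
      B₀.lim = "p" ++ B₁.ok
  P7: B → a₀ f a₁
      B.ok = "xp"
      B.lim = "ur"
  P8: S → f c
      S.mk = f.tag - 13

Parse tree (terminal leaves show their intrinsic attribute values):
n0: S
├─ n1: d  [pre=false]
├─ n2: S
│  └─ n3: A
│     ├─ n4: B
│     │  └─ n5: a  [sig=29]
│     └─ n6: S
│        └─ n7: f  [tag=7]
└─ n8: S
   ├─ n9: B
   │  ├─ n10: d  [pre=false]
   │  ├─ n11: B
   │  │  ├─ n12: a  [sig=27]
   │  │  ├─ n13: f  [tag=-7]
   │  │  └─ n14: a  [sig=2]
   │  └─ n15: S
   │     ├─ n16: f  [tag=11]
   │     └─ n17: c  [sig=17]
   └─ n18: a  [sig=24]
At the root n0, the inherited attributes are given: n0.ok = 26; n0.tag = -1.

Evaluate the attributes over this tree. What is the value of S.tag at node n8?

1. n0.ok = 26  [given at root]
2. n0.tag = -1  [given at root]
3. n1.pre = false  [terminal]
4. n2.ok = -7  [S₀.tag + S₀.ok - 32]
5. n2.tag = 10  [S₀.ok - 16]
6. n3.cnt = 21  [S.ok + 28]
7. n3.ok = false  [S.ok == S.tag]
8. n4.sig = true  [true]
9. n5.sig = 29  [terminal]
10. n4.ok = "zw"  ["zw"]
11. n4.lim = "nk"  ["nk"]
12. n6.ok = 6  [A.cnt * 3 - 57]
13. n6.tag = 0  [0]
14. n7.tag = 7  [terminal]
15. n6.mk = 6  [S.ok]
16. n3.lab = 20  [A.cnt - 1]
17. n2.mk = -4  [A.lab - 24]
18. n8.ok = 5  [S₁.mk + S₀.tag + 10]
19. n8.tag = 30  [(if d.pre then S₁.mk else S₀.tag) + 31]
20. n9.sig = false  [false]
21. n10.pre = false  [terminal]
22. n11.sig = true  [B₀.sig == false]
23. n12.sig = 27  [terminal]
24. n13.tag = -7  [terminal]
25. n14.sig = 2  [terminal]
26. n11.ok = "xp"  ["xp"]
27. n11.lim = "ur"  ["ur"]
28. n15.ok = 7  [7]
29. n15.tag = -3  [len(B₁.ok) - 5]
30. n16.tag = 11  [terminal]
31. n17.sig = 17  [terminal]
32. n15.mk = -2  [f.tag - 13]
33. n9.ok = "urxp"  [B₁.lim ++ B₁.ok]
34. n9.lim = "pxp"  ["p" ++ B₁.ok]
35. n18.sig = 24  [terminal]
36. n8.mk = -1  [a.sig - 25]
37. n0.mk = 11  [S₀.ok * 2 - 41]

30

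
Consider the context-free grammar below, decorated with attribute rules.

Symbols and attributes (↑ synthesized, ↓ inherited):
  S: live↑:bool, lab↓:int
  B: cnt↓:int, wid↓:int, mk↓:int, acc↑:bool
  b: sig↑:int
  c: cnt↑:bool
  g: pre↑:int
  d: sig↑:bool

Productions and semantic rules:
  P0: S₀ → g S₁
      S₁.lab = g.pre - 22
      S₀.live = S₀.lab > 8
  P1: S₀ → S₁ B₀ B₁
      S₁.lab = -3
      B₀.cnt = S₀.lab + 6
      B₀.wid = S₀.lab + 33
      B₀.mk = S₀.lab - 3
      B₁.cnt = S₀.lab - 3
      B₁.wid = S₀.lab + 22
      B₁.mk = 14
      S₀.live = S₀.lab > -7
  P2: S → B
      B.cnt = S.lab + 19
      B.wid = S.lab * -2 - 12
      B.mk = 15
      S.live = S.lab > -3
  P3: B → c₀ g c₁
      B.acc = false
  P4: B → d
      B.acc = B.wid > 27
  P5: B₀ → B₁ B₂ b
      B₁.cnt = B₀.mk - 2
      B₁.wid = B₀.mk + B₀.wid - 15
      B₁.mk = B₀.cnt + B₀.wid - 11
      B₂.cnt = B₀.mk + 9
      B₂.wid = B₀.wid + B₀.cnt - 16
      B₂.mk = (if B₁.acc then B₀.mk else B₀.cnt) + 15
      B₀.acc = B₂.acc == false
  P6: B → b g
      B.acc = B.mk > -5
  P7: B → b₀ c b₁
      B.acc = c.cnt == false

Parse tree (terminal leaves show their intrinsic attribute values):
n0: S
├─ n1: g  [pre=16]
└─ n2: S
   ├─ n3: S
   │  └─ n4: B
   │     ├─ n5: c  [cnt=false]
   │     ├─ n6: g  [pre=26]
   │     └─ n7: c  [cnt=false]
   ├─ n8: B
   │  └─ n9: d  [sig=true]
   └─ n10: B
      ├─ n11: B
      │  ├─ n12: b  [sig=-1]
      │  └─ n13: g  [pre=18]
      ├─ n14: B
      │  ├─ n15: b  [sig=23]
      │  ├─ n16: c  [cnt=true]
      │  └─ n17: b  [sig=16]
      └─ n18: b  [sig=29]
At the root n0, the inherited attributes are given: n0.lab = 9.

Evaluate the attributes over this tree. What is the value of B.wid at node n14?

1. n0.lab = 9  [given at root]
2. n1.pre = 16  [terminal]
3. n2.lab = -6  [g.pre - 22]
4. n3.lab = -3  [-3]
5. n4.cnt = 16  [S.lab + 19]
6. n4.wid = -6  [S.lab * -2 - 12]
7. n4.mk = 15  [15]
8. n5.cnt = false  [terminal]
9. n6.pre = 26  [terminal]
10. n7.cnt = false  [terminal]
11. n4.acc = false  [false]
12. n3.live = false  [S.lab > -3]
13. n8.cnt = 0  [S₀.lab + 6]
14. n8.wid = 27  [S₀.lab + 33]
15. n8.mk = -9  [S₀.lab - 3]
16. n9.sig = true  [terminal]
17. n8.acc = false  [B.wid > 27]
18. n10.cnt = -9  [S₀.lab - 3]
19. n10.wid = 16  [S₀.lab + 22]
20. n10.mk = 14  [14]
21. n11.cnt = 12  [B₀.mk - 2]
22. n11.wid = 15  [B₀.mk + B₀.wid - 15]
23. n11.mk = -4  [B₀.cnt + B₀.wid - 11]
24. n12.sig = -1  [terminal]
25. n13.pre = 18  [terminal]
26. n11.acc = true  [B.mk > -5]
27. n14.cnt = 23  [B₀.mk + 9]
28. n14.wid = -9  [B₀.wid + B₀.cnt - 16]
29. n14.mk = 29  [(if B₁.acc then B₀.mk else B₀.cnt) + 15]
30. n15.sig = 23  [terminal]
31. n16.cnt = true  [terminal]
32. n17.sig = 16  [terminal]
33. n14.acc = false  [c.cnt == false]
34. n18.sig = 29  [terminal]
35. n10.acc = true  [B₂.acc == false]
36. n2.live = true  [S₀.lab > -7]
37. n0.live = true  [S₀.lab > 8]

-9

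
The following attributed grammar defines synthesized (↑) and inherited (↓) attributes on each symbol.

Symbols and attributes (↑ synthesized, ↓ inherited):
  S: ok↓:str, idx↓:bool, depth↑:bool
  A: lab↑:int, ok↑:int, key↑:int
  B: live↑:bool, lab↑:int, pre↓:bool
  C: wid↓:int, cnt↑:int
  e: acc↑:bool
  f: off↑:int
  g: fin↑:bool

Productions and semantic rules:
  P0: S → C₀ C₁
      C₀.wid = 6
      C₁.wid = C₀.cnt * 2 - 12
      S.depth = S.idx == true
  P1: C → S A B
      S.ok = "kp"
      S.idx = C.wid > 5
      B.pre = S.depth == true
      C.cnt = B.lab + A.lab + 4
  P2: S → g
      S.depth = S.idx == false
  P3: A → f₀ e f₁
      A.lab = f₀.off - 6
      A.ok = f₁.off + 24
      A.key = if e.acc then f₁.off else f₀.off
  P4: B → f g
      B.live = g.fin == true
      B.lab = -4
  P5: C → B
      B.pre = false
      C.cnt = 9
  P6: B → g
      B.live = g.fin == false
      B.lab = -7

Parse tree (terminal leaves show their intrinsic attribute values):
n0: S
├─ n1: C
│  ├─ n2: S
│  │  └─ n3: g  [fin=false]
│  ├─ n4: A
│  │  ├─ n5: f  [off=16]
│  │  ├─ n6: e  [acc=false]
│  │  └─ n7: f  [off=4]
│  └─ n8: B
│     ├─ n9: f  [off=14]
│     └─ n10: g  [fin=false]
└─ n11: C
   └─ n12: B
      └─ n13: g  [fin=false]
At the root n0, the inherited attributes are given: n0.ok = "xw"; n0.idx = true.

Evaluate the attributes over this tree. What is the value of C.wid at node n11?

8

1. n0.ok = "xw"  [given at root]
2. n0.idx = true  [given at root]
3. n1.wid = 6  [6]
4. n2.ok = "kp"  ["kp"]
5. n2.idx = true  [C.wid > 5]
6. n3.fin = false  [terminal]
7. n2.depth = false  [S.idx == false]
8. n5.off = 16  [terminal]
9. n6.acc = false  [terminal]
10. n7.off = 4  [terminal]
11. n4.lab = 10  [f₀.off - 6]
12. n4.ok = 28  [f₁.off + 24]
13. n4.key = 16  [if e.acc then f₁.off else f₀.off]
14. n8.pre = false  [S.depth == true]
15. n9.off = 14  [terminal]
16. n10.fin = false  [terminal]
17. n8.live = false  [g.fin == true]
18. n8.lab = -4  [-4]
19. n1.cnt = 10  [B.lab + A.lab + 4]
20. n11.wid = 8  [C₀.cnt * 2 - 12]
21. n12.pre = false  [false]
22. n13.fin = false  [terminal]
23. n12.live = true  [g.fin == false]
24. n12.lab = -7  [-7]
25. n11.cnt = 9  [9]
26. n0.depth = true  [S.idx == true]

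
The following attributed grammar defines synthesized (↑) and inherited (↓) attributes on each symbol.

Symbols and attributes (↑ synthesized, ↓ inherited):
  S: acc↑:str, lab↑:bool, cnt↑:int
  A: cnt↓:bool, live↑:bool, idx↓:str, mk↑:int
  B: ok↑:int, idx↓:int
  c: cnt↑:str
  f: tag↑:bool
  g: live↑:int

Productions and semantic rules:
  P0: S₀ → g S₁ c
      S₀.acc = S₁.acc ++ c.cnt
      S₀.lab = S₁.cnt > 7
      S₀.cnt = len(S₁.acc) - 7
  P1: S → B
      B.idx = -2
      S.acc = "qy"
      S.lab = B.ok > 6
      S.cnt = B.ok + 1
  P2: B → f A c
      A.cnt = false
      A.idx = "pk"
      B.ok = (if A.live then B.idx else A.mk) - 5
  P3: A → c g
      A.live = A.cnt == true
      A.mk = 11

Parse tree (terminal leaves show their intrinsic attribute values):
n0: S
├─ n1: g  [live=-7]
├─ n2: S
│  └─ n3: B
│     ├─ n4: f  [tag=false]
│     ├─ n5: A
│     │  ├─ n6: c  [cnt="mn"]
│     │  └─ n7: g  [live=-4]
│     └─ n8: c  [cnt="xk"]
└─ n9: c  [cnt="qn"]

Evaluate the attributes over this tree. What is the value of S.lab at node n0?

1. n1.live = -7  [terminal]
2. n3.idx = -2  [-2]
3. n4.tag = false  [terminal]
4. n5.cnt = false  [false]
5. n5.idx = "pk"  ["pk"]
6. n6.cnt = "mn"  [terminal]
7. n7.live = -4  [terminal]
8. n5.live = false  [A.cnt == true]
9. n5.mk = 11  [11]
10. n8.cnt = "xk"  [terminal]
11. n3.ok = 6  [(if A.live then B.idx else A.mk) - 5]
12. n2.acc = "qy"  ["qy"]
13. n2.lab = false  [B.ok > 6]
14. n2.cnt = 7  [B.ok + 1]
15. n9.cnt = "qn"  [terminal]
16. n0.acc = "qyqn"  [S₁.acc ++ c.cnt]
17. n0.lab = false  [S₁.cnt > 7]
18. n0.cnt = -5  [len(S₁.acc) - 7]

false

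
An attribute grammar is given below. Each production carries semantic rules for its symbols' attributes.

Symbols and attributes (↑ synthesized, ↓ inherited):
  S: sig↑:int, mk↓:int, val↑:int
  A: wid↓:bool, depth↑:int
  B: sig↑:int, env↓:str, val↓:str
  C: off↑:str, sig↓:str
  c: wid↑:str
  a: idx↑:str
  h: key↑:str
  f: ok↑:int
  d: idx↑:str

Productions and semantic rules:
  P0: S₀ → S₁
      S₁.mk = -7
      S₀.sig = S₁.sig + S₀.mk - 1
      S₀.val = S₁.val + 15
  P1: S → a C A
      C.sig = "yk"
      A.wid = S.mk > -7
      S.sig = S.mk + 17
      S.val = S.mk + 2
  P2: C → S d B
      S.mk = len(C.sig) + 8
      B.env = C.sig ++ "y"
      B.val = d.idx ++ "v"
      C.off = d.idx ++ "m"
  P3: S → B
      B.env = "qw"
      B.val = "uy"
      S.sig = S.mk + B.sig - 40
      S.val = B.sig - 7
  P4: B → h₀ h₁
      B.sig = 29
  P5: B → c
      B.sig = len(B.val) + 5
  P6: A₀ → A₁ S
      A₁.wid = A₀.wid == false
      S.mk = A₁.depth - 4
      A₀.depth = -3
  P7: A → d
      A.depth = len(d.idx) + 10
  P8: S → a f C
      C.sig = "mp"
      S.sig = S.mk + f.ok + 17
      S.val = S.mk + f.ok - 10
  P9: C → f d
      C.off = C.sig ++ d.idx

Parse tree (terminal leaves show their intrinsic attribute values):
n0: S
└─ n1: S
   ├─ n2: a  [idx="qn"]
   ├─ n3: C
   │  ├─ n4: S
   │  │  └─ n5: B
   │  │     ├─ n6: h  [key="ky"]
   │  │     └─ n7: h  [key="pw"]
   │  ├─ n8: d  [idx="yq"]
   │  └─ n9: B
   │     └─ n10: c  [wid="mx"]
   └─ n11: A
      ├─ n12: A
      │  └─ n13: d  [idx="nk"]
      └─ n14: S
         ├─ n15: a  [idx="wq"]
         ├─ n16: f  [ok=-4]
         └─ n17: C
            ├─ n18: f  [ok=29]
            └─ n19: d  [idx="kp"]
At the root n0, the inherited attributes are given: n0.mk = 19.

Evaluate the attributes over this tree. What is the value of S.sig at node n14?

1. n0.mk = 19  [given at root]
2. n1.mk = -7  [-7]
3. n2.idx = "qn"  [terminal]
4. n3.sig = "yk"  ["yk"]
5. n4.mk = 10  [len(C.sig) + 8]
6. n5.env = "qw"  ["qw"]
7. n5.val = "uy"  ["uy"]
8. n6.key = "ky"  [terminal]
9. n7.key = "pw"  [terminal]
10. n5.sig = 29  [29]
11. n4.sig = -1  [S.mk + B.sig - 40]
12. n4.val = 22  [B.sig - 7]
13. n8.idx = "yq"  [terminal]
14. n9.env = "yky"  [C.sig ++ "y"]
15. n9.val = "yqv"  [d.idx ++ "v"]
16. n10.wid = "mx"  [terminal]
17. n9.sig = 8  [len(B.val) + 5]
18. n3.off = "yqm"  [d.idx ++ "m"]
19. n11.wid = false  [S.mk > -7]
20. n12.wid = true  [A₀.wid == false]
21. n13.idx = "nk"  [terminal]
22. n12.depth = 12  [len(d.idx) + 10]
23. n14.mk = 8  [A₁.depth - 4]
24. n15.idx = "wq"  [terminal]
25. n16.ok = -4  [terminal]
26. n17.sig = "mp"  ["mp"]
27. n18.ok = 29  [terminal]
28. n19.idx = "kp"  [terminal]
29. n17.off = "mpkp"  [C.sig ++ d.idx]
30. n14.sig = 21  [S.mk + f.ok + 17]
31. n14.val = -6  [S.mk + f.ok - 10]
32. n11.depth = -3  [-3]
33. n1.sig = 10  [S.mk + 17]
34. n1.val = -5  [S.mk + 2]
35. n0.sig = 28  [S₁.sig + S₀.mk - 1]
36. n0.val = 10  [S₁.val + 15]

21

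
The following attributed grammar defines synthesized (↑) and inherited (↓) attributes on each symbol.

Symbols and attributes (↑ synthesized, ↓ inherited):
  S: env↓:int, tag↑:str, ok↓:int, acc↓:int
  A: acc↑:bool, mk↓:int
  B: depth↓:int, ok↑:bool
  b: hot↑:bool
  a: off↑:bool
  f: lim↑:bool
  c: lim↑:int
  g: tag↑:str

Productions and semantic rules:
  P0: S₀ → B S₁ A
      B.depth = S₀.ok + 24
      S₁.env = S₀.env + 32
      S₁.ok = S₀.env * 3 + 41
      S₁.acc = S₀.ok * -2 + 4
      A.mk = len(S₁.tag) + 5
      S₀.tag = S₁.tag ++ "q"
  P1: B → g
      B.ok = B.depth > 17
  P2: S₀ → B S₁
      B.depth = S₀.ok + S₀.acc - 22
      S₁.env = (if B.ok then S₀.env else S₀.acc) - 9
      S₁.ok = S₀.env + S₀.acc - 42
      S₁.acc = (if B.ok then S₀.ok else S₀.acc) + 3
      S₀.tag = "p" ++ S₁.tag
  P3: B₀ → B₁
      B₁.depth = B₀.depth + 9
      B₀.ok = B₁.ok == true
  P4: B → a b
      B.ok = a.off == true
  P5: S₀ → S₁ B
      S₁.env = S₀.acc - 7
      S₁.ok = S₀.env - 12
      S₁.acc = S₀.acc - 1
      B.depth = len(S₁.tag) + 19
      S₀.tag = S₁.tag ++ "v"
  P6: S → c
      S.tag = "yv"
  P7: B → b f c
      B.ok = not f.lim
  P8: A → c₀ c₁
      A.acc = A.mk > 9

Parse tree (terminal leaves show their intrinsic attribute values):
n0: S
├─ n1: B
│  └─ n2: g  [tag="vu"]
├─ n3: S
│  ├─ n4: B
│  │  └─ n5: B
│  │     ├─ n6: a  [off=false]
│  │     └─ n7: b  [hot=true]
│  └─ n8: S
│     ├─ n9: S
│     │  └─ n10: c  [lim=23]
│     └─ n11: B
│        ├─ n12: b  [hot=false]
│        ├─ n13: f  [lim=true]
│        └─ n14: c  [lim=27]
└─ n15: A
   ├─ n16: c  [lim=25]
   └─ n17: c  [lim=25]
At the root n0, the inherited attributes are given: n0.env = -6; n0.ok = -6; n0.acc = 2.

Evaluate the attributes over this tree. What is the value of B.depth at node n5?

26

1. n0.env = -6  [given at root]
2. n0.ok = -6  [given at root]
3. n0.acc = 2  [given at root]
4. n1.depth = 18  [S₀.ok + 24]
5. n2.tag = "vu"  [terminal]
6. n1.ok = true  [B.depth > 17]
7. n3.env = 26  [S₀.env + 32]
8. n3.ok = 23  [S₀.env * 3 + 41]
9. n3.acc = 16  [S₀.ok * -2 + 4]
10. n4.depth = 17  [S₀.ok + S₀.acc - 22]
11. n5.depth = 26  [B₀.depth + 9]
12. n6.off = false  [terminal]
13. n7.hot = true  [terminal]
14. n5.ok = false  [a.off == true]
15. n4.ok = false  [B₁.ok == true]
16. n8.env = 7  [(if B.ok then S₀.env else S₀.acc) - 9]
17. n8.ok = 0  [S₀.env + S₀.acc - 42]
18. n8.acc = 19  [(if B.ok then S₀.ok else S₀.acc) + 3]
19. n9.env = 12  [S₀.acc - 7]
20. n9.ok = -5  [S₀.env - 12]
21. n9.acc = 18  [S₀.acc - 1]
22. n10.lim = 23  [terminal]
23. n9.tag = "yv"  ["yv"]
24. n11.depth = 21  [len(S₁.tag) + 19]
25. n12.hot = false  [terminal]
26. n13.lim = true  [terminal]
27. n14.lim = 27  [terminal]
28. n11.ok = false  [not f.lim]
29. n8.tag = "yvv"  [S₁.tag ++ "v"]
30. n3.tag = "pyvv"  ["p" ++ S₁.tag]
31. n15.mk = 9  [len(S₁.tag) + 5]
32. n16.lim = 25  [terminal]
33. n17.lim = 25  [terminal]
34. n15.acc = false  [A.mk > 9]
35. n0.tag = "pyvvq"  [S₁.tag ++ "q"]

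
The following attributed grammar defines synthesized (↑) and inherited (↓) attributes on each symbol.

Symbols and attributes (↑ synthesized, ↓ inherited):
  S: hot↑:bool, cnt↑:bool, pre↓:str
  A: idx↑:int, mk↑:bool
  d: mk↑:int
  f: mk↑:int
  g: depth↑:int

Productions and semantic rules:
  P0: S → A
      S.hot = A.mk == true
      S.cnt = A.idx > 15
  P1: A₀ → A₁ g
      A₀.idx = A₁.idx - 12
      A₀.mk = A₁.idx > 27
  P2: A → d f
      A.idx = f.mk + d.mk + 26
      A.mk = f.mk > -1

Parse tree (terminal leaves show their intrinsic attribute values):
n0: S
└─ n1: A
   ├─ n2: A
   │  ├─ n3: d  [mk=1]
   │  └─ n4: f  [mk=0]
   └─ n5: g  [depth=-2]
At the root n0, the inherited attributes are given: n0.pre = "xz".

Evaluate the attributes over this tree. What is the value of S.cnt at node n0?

false

1. n0.pre = "xz"  [given at root]
2. n3.mk = 1  [terminal]
3. n4.mk = 0  [terminal]
4. n2.idx = 27  [f.mk + d.mk + 26]
5. n2.mk = true  [f.mk > -1]
6. n5.depth = -2  [terminal]
7. n1.idx = 15  [A₁.idx - 12]
8. n1.mk = false  [A₁.idx > 27]
9. n0.hot = false  [A.mk == true]
10. n0.cnt = false  [A.idx > 15]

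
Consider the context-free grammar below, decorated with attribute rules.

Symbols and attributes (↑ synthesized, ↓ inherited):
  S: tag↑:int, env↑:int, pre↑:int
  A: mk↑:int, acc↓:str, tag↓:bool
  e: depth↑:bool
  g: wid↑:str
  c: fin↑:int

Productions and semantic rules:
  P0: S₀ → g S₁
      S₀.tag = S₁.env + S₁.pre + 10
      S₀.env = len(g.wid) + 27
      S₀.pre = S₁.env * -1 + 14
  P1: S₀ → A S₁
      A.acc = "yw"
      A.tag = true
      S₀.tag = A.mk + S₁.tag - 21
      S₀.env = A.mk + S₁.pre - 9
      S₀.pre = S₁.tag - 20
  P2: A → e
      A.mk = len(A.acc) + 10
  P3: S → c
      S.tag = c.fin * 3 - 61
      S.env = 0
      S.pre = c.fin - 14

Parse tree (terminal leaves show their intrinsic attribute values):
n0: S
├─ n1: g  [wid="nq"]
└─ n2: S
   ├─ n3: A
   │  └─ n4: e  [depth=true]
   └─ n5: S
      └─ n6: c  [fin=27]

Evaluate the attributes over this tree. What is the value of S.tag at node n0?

1. n1.wid = "nq"  [terminal]
2. n3.acc = "yw"  ["yw"]
3. n3.tag = true  [true]
4. n4.depth = true  [terminal]
5. n3.mk = 12  [len(A.acc) + 10]
6. n6.fin = 27  [terminal]
7. n5.tag = 20  [c.fin * 3 - 61]
8. n5.env = 0  [0]
9. n5.pre = 13  [c.fin - 14]
10. n2.tag = 11  [A.mk + S₁.tag - 21]
11. n2.env = 16  [A.mk + S₁.pre - 9]
12. n2.pre = 0  [S₁.tag - 20]
13. n0.tag = 26  [S₁.env + S₁.pre + 10]
14. n0.env = 29  [len(g.wid) + 27]
15. n0.pre = -2  [S₁.env * -1 + 14]

26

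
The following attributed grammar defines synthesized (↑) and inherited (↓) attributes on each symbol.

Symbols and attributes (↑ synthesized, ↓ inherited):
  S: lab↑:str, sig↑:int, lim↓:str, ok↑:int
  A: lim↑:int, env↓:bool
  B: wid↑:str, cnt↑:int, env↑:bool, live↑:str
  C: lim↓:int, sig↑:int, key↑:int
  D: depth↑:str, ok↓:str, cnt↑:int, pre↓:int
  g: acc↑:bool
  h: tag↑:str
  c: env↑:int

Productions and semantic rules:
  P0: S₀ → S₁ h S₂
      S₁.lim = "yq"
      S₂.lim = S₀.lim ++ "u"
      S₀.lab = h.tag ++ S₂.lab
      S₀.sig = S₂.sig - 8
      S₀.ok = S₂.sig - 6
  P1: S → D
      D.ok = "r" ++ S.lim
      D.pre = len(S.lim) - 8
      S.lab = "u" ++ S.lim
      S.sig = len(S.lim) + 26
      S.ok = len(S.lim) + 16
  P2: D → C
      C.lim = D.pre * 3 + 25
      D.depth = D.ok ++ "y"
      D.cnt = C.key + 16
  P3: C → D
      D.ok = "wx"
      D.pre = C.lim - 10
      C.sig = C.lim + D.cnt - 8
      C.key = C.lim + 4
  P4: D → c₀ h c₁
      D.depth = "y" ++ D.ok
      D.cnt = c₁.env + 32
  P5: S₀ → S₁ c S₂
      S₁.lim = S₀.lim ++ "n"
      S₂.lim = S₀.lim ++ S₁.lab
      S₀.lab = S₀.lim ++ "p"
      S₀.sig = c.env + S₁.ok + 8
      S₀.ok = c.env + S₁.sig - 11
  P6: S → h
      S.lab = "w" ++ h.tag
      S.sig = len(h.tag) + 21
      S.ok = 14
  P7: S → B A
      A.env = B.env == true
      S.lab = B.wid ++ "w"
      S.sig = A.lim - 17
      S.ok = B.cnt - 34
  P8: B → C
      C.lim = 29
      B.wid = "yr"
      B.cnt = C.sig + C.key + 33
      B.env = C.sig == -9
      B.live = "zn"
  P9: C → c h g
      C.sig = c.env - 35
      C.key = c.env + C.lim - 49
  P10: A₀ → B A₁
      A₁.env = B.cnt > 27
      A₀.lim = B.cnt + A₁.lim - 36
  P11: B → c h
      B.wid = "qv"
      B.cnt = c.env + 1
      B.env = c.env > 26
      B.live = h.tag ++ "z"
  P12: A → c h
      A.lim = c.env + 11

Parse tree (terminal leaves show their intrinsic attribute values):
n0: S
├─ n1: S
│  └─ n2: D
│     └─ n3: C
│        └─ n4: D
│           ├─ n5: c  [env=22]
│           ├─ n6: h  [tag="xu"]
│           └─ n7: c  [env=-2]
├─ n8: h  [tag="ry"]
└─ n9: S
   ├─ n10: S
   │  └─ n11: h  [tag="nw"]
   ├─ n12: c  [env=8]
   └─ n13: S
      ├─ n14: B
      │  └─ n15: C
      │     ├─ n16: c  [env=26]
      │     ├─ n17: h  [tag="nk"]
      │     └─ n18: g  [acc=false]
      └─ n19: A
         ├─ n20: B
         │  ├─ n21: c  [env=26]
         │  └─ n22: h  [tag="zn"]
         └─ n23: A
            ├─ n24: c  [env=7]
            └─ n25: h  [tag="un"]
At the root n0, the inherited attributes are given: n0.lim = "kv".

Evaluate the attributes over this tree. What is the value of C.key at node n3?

1. n0.lim = "kv"  [given at root]
2. n1.lim = "yq"  ["yq"]
3. n2.ok = "ryq"  ["r" ++ S.lim]
4. n2.pre = -6  [len(S.lim) - 8]
5. n3.lim = 7  [D.pre * 3 + 25]
6. n4.ok = "wx"  ["wx"]
7. n4.pre = -3  [C.lim - 10]
8. n5.env = 22  [terminal]
9. n6.tag = "xu"  [terminal]
10. n7.env = -2  [terminal]
11. n4.depth = "ywx"  ["y" ++ D.ok]
12. n4.cnt = 30  [c₁.env + 32]
13. n3.sig = 29  [C.lim + D.cnt - 8]
14. n3.key = 11  [C.lim + 4]
15. n2.depth = "ryqy"  [D.ok ++ "y"]
16. n2.cnt = 27  [C.key + 16]
17. n1.lab = "uyq"  ["u" ++ S.lim]
18. n1.sig = 28  [len(S.lim) + 26]
19. n1.ok = 18  [len(S.lim) + 16]
20. n8.tag = "ry"  [terminal]
21. n9.lim = "kvu"  [S₀.lim ++ "u"]
22. n10.lim = "kvun"  [S₀.lim ++ "n"]
23. n11.tag = "nw"  [terminal]
24. n10.lab = "wnw"  ["w" ++ h.tag]
25. n10.sig = 23  [len(h.tag) + 21]
26. n10.ok = 14  [14]
27. n12.env = 8  [terminal]
28. n13.lim = "kvuwnw"  [S₀.lim ++ S₁.lab]
29. n15.lim = 29  [29]
30. n16.env = 26  [terminal]
31. n17.tag = "nk"  [terminal]
32. n18.acc = false  [terminal]
33. n15.sig = -9  [c.env - 35]
34. n15.key = 6  [c.env + C.lim - 49]
35. n14.wid = "yr"  ["yr"]
36. n14.cnt = 30  [C.sig + C.key + 33]
37. n14.env = true  [C.sig == -9]
38. n14.live = "zn"  ["zn"]
39. n19.env = true  [B.env == true]
40. n21.env = 26  [terminal]
41. n22.tag = "zn"  [terminal]
42. n20.wid = "qv"  ["qv"]
43. n20.cnt = 27  [c.env + 1]
44. n20.env = false  [c.env > 26]
45. n20.live = "znz"  [h.tag ++ "z"]
46. n23.env = false  [B.cnt > 27]
47. n24.env = 7  [terminal]
48. n25.tag = "un"  [terminal]
49. n23.lim = 18  [c.env + 11]
50. n19.lim = 9  [B.cnt + A₁.lim - 36]
51. n13.lab = "yrw"  [B.wid ++ "w"]
52. n13.sig = -8  [A.lim - 17]
53. n13.ok = -4  [B.cnt - 34]
54. n9.lab = "kvup"  [S₀.lim ++ "p"]
55. n9.sig = 30  [c.env + S₁.ok + 8]
56. n9.ok = 20  [c.env + S₁.sig - 11]
57. n0.lab = "rykvup"  [h.tag ++ S₂.lab]
58. n0.sig = 22  [S₂.sig - 8]
59. n0.ok = 24  [S₂.sig - 6]

11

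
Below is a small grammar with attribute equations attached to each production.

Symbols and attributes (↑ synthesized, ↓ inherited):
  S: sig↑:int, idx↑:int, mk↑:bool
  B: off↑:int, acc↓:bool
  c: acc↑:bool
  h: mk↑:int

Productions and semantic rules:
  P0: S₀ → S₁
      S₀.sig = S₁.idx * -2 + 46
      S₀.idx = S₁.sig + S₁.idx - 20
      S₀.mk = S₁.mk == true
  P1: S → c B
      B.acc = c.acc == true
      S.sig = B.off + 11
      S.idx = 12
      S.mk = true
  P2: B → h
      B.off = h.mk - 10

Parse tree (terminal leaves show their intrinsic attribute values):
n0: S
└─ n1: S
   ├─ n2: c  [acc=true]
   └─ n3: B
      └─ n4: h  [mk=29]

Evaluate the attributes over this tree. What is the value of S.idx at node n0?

1. n2.acc = true  [terminal]
2. n3.acc = true  [c.acc == true]
3. n4.mk = 29  [terminal]
4. n3.off = 19  [h.mk - 10]
5. n1.sig = 30  [B.off + 11]
6. n1.idx = 12  [12]
7. n1.mk = true  [true]
8. n0.sig = 22  [S₁.idx * -2 + 46]
9. n0.idx = 22  [S₁.sig + S₁.idx - 20]
10. n0.mk = true  [S₁.mk == true]

22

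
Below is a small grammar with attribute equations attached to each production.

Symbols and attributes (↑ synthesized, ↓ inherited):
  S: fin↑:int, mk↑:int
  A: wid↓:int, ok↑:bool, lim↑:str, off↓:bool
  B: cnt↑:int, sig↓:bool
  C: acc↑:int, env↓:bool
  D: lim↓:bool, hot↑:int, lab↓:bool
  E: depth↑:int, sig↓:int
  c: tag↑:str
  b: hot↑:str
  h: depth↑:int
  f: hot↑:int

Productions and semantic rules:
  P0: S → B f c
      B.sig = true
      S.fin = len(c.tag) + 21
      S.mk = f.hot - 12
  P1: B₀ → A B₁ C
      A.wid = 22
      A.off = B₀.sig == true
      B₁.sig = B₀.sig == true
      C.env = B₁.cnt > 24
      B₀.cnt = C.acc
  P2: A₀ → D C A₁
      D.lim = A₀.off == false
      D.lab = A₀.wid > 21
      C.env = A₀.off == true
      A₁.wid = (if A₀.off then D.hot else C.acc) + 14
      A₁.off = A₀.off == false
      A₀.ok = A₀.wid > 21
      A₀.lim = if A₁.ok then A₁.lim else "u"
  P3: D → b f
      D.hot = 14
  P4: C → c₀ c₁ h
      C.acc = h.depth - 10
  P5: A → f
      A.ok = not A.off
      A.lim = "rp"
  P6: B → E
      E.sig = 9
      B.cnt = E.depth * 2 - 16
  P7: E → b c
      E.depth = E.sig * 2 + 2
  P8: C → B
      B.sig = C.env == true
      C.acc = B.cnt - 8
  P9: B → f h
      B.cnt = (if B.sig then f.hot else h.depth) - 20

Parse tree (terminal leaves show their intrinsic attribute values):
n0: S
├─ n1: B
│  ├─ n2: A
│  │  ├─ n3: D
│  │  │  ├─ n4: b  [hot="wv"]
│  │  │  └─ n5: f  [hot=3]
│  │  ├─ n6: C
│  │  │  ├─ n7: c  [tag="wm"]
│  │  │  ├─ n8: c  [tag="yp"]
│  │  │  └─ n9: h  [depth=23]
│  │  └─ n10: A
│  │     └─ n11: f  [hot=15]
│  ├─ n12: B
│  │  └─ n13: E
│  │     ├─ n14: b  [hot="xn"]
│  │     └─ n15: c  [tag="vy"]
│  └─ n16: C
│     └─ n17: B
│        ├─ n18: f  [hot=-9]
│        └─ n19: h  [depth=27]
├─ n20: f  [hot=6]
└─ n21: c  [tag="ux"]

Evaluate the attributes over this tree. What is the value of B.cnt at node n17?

1. n1.sig = true  [true]
2. n2.wid = 22  [22]
3. n2.off = true  [B₀.sig == true]
4. n3.lim = false  [A₀.off == false]
5. n3.lab = true  [A₀.wid > 21]
6. n4.hot = "wv"  [terminal]
7. n5.hot = 3  [terminal]
8. n3.hot = 14  [14]
9. n6.env = true  [A₀.off == true]
10. n7.tag = "wm"  [terminal]
11. n8.tag = "yp"  [terminal]
12. n9.depth = 23  [terminal]
13. n6.acc = 13  [h.depth - 10]
14. n10.wid = 28  [(if A₀.off then D.hot else C.acc) + 14]
15. n10.off = false  [A₀.off == false]
16. n11.hot = 15  [terminal]
17. n10.ok = true  [not A.off]
18. n10.lim = "rp"  ["rp"]
19. n2.ok = true  [A₀.wid > 21]
20. n2.lim = "rp"  [if A₁.ok then A₁.lim else "u"]
21. n12.sig = true  [B₀.sig == true]
22. n13.sig = 9  [9]
23. n14.hot = "xn"  [terminal]
24. n15.tag = "vy"  [terminal]
25. n13.depth = 20  [E.sig * 2 + 2]
26. n12.cnt = 24  [E.depth * 2 - 16]
27. n16.env = false  [B₁.cnt > 24]
28. n17.sig = false  [C.env == true]
29. n18.hot = -9  [terminal]
30. n19.depth = 27  [terminal]
31. n17.cnt = 7  [(if B.sig then f.hot else h.depth) - 20]
32. n16.acc = -1  [B.cnt - 8]
33. n1.cnt = -1  [C.acc]
34. n20.hot = 6  [terminal]
35. n21.tag = "ux"  [terminal]
36. n0.fin = 23  [len(c.tag) + 21]
37. n0.mk = -6  [f.hot - 12]

7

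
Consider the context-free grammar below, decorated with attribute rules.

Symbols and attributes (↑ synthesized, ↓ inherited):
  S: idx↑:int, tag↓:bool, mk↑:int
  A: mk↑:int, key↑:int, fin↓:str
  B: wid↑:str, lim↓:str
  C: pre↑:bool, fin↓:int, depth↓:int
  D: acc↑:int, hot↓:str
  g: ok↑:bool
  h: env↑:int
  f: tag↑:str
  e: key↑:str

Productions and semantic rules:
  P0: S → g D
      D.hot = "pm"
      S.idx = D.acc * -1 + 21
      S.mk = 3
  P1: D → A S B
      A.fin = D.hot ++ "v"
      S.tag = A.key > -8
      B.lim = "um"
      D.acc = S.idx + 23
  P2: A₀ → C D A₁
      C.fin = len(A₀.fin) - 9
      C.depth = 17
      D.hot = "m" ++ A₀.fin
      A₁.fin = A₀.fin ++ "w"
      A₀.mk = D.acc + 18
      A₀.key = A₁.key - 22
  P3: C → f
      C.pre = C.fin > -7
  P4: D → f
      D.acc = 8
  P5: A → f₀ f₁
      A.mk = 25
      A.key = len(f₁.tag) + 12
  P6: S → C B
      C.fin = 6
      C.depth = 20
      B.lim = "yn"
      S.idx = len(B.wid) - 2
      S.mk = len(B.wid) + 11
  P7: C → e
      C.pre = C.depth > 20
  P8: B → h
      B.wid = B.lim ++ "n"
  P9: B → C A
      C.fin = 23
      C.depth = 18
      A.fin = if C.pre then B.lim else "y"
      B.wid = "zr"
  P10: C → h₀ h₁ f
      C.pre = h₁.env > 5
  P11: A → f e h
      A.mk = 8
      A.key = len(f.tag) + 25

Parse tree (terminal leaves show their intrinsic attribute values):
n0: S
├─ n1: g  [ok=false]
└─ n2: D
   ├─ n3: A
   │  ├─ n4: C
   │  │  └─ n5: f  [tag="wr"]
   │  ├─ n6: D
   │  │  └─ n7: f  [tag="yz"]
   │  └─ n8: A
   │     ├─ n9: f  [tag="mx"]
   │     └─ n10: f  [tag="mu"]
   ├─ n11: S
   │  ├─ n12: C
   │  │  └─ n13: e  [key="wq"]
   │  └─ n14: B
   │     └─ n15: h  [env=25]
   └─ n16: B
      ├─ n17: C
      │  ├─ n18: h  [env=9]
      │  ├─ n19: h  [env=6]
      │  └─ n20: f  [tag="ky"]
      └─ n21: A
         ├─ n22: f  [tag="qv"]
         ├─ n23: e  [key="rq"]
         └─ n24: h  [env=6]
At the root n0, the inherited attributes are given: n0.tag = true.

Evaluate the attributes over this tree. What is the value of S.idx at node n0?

1. n0.tag = true  [given at root]
2. n1.ok = false  [terminal]
3. n2.hot = "pm"  ["pm"]
4. n3.fin = "pmv"  [D.hot ++ "v"]
5. n4.fin = -6  [len(A₀.fin) - 9]
6. n4.depth = 17  [17]
7. n5.tag = "wr"  [terminal]
8. n4.pre = true  [C.fin > -7]
9. n6.hot = "mpmv"  ["m" ++ A₀.fin]
10. n7.tag = "yz"  [terminal]
11. n6.acc = 8  [8]
12. n8.fin = "pmvw"  [A₀.fin ++ "w"]
13. n9.tag = "mx"  [terminal]
14. n10.tag = "mu"  [terminal]
15. n8.mk = 25  [25]
16. n8.key = 14  [len(f₁.tag) + 12]
17. n3.mk = 26  [D.acc + 18]
18. n3.key = -8  [A₁.key - 22]
19. n11.tag = false  [A.key > -8]
20. n12.fin = 6  [6]
21. n12.depth = 20  [20]
22. n13.key = "wq"  [terminal]
23. n12.pre = false  [C.depth > 20]
24. n14.lim = "yn"  ["yn"]
25. n15.env = 25  [terminal]
26. n14.wid = "ynn"  [B.lim ++ "n"]
27. n11.idx = 1  [len(B.wid) - 2]
28. n11.mk = 14  [len(B.wid) + 11]
29. n16.lim = "um"  ["um"]
30. n17.fin = 23  [23]
31. n17.depth = 18  [18]
32. n18.env = 9  [terminal]
33. n19.env = 6  [terminal]
34. n20.tag = "ky"  [terminal]
35. n17.pre = true  [h₁.env > 5]
36. n21.fin = "um"  [if C.pre then B.lim else "y"]
37. n22.tag = "qv"  [terminal]
38. n23.key = "rq"  [terminal]
39. n24.env = 6  [terminal]
40. n21.mk = 8  [8]
41. n21.key = 27  [len(f.tag) + 25]
42. n16.wid = "zr"  ["zr"]
43. n2.acc = 24  [S.idx + 23]
44. n0.idx = -3  [D.acc * -1 + 21]
45. n0.mk = 3  [3]

-3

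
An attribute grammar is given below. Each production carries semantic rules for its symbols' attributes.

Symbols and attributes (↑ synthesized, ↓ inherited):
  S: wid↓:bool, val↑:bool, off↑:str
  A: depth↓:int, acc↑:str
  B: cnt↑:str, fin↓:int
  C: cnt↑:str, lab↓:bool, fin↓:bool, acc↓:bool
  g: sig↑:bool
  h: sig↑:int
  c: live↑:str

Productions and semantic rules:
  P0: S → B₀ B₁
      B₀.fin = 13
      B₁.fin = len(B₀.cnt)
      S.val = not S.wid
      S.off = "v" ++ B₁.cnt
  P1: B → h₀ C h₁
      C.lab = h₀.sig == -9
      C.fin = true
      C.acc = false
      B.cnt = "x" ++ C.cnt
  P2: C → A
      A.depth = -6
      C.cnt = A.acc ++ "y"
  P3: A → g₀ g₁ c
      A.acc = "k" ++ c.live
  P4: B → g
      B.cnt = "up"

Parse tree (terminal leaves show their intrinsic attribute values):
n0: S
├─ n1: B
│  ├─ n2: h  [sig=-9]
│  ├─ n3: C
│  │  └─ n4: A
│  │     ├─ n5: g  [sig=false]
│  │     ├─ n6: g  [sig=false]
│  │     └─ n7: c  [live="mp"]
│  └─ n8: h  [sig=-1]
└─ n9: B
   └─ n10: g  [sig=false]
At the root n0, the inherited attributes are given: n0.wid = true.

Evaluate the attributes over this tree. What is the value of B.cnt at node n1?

"xkmpy"

1. n0.wid = true  [given at root]
2. n1.fin = 13  [13]
3. n2.sig = -9  [terminal]
4. n3.lab = true  [h₀.sig == -9]
5. n3.fin = true  [true]
6. n3.acc = false  [false]
7. n4.depth = -6  [-6]
8. n5.sig = false  [terminal]
9. n6.sig = false  [terminal]
10. n7.live = "mp"  [terminal]
11. n4.acc = "kmp"  ["k" ++ c.live]
12. n3.cnt = "kmpy"  [A.acc ++ "y"]
13. n8.sig = -1  [terminal]
14. n1.cnt = "xkmpy"  ["x" ++ C.cnt]
15. n9.fin = 5  [len(B₀.cnt)]
16. n10.sig = false  [terminal]
17. n9.cnt = "up"  ["up"]
18. n0.val = false  [not S.wid]
19. n0.off = "vup"  ["v" ++ B₁.cnt]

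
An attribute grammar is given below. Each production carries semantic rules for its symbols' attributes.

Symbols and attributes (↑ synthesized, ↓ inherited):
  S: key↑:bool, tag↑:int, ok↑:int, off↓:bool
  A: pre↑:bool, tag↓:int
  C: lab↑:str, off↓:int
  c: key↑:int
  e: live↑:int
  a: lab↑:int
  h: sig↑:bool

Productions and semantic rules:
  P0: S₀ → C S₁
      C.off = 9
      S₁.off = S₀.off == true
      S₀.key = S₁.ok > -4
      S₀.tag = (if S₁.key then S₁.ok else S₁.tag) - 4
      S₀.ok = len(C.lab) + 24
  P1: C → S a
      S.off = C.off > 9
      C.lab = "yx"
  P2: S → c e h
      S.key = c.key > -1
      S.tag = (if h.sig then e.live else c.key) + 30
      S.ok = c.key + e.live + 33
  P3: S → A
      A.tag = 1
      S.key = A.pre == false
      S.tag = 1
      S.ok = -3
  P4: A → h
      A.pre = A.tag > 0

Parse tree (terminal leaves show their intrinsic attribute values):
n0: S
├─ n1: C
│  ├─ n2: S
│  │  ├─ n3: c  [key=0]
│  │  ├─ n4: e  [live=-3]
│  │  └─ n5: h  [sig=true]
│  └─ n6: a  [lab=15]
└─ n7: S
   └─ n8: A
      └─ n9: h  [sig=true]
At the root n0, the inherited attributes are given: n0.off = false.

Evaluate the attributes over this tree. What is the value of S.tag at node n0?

1. n0.off = false  [given at root]
2. n1.off = 9  [9]
3. n2.off = false  [C.off > 9]
4. n3.key = 0  [terminal]
5. n4.live = -3  [terminal]
6. n5.sig = true  [terminal]
7. n2.key = true  [c.key > -1]
8. n2.tag = 27  [(if h.sig then e.live else c.key) + 30]
9. n2.ok = 30  [c.key + e.live + 33]
10. n6.lab = 15  [terminal]
11. n1.lab = "yx"  ["yx"]
12. n7.off = false  [S₀.off == true]
13. n8.tag = 1  [1]
14. n9.sig = true  [terminal]
15. n8.pre = true  [A.tag > 0]
16. n7.key = false  [A.pre == false]
17. n7.tag = 1  [1]
18. n7.ok = -3  [-3]
19. n0.key = true  [S₁.ok > -4]
20. n0.tag = -3  [(if S₁.key then S₁.ok else S₁.tag) - 4]
21. n0.ok = 26  [len(C.lab) + 24]

-3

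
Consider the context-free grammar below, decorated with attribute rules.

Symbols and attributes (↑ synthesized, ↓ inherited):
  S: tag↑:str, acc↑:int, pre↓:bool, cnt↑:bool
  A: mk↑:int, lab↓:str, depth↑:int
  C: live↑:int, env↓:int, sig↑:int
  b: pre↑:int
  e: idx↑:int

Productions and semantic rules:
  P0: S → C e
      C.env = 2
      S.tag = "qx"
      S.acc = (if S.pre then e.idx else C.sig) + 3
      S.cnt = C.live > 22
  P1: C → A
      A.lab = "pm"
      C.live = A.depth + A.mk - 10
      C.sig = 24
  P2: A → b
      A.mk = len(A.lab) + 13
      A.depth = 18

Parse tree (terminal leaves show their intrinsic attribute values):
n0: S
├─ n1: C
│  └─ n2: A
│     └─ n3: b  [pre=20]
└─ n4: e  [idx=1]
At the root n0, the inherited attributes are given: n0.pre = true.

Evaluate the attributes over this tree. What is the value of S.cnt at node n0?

true

1. n0.pre = true  [given at root]
2. n1.env = 2  [2]
3. n2.lab = "pm"  ["pm"]
4. n3.pre = 20  [terminal]
5. n2.mk = 15  [len(A.lab) + 13]
6. n2.depth = 18  [18]
7. n1.live = 23  [A.depth + A.mk - 10]
8. n1.sig = 24  [24]
9. n4.idx = 1  [terminal]
10. n0.tag = "qx"  ["qx"]
11. n0.acc = 4  [(if S.pre then e.idx else C.sig) + 3]
12. n0.cnt = true  [C.live > 22]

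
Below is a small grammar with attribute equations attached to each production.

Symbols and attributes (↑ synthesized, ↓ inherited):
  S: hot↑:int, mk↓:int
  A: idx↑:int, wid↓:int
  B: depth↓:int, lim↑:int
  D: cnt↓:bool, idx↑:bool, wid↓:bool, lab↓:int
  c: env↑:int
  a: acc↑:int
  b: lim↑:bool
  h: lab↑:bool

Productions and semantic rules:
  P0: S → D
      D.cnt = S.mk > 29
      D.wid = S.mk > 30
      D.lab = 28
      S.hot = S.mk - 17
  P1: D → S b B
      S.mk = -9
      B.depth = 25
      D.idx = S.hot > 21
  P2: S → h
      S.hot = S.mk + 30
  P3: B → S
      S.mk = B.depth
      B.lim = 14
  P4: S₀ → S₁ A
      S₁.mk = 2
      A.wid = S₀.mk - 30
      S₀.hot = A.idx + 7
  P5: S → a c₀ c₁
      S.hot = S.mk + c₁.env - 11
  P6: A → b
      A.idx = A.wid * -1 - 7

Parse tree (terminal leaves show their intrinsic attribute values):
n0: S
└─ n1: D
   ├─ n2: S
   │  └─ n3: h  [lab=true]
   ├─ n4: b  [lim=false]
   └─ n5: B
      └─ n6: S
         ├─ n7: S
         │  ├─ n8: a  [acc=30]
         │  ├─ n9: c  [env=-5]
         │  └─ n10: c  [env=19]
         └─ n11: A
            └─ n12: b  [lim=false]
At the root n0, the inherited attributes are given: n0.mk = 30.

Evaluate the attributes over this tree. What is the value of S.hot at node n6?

1. n0.mk = 30  [given at root]
2. n1.cnt = true  [S.mk > 29]
3. n1.wid = false  [S.mk > 30]
4. n1.lab = 28  [28]
5. n2.mk = -9  [-9]
6. n3.lab = true  [terminal]
7. n2.hot = 21  [S.mk + 30]
8. n4.lim = false  [terminal]
9. n5.depth = 25  [25]
10. n6.mk = 25  [B.depth]
11. n7.mk = 2  [2]
12. n8.acc = 30  [terminal]
13. n9.env = -5  [terminal]
14. n10.env = 19  [terminal]
15. n7.hot = 10  [S.mk + c₁.env - 11]
16. n11.wid = -5  [S₀.mk - 30]
17. n12.lim = false  [terminal]
18. n11.idx = -2  [A.wid * -1 - 7]
19. n6.hot = 5  [A.idx + 7]
20. n5.lim = 14  [14]
21. n1.idx = false  [S.hot > 21]
22. n0.hot = 13  [S.mk - 17]

5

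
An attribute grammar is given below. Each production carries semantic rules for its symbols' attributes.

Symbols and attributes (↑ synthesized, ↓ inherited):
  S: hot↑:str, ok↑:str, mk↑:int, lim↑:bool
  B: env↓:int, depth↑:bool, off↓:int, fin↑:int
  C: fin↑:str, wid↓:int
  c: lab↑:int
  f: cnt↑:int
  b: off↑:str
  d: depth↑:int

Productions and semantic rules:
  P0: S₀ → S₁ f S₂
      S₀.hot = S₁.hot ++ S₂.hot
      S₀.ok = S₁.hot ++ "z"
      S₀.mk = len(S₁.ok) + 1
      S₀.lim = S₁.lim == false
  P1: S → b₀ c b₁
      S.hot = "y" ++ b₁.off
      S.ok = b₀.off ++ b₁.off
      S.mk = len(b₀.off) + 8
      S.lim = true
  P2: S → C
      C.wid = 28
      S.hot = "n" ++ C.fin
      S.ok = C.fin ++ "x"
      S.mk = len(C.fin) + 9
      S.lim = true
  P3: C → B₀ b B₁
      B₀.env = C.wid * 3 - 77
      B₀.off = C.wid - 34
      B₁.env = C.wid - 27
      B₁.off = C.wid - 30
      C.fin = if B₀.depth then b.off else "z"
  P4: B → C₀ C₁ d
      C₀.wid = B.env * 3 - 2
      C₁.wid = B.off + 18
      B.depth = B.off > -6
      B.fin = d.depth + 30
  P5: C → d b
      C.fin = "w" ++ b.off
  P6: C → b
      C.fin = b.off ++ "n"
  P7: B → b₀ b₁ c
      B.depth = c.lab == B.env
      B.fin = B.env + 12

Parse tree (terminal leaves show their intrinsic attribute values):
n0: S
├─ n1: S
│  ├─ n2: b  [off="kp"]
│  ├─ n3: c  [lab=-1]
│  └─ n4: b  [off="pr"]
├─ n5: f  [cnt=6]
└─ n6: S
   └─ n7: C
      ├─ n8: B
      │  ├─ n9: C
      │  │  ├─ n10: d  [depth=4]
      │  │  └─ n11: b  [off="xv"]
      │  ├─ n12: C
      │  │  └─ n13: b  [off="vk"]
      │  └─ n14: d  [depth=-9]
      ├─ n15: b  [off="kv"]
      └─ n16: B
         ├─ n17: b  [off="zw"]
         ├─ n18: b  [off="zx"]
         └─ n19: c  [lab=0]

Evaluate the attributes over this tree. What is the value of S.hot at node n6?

"nz"

1. n2.off = "kp"  [terminal]
2. n3.lab = -1  [terminal]
3. n4.off = "pr"  [terminal]
4. n1.hot = "ypr"  ["y" ++ b₁.off]
5. n1.ok = "kppr"  [b₀.off ++ b₁.off]
6. n1.mk = 10  [len(b₀.off) + 8]
7. n1.lim = true  [true]
8. n5.cnt = 6  [terminal]
9. n7.wid = 28  [28]
10. n8.env = 7  [C.wid * 3 - 77]
11. n8.off = -6  [C.wid - 34]
12. n9.wid = 19  [B.env * 3 - 2]
13. n10.depth = 4  [terminal]
14. n11.off = "xv"  [terminal]
15. n9.fin = "wxv"  ["w" ++ b.off]
16. n12.wid = 12  [B.off + 18]
17. n13.off = "vk"  [terminal]
18. n12.fin = "vkn"  [b.off ++ "n"]
19. n14.depth = -9  [terminal]
20. n8.depth = false  [B.off > -6]
21. n8.fin = 21  [d.depth + 30]
22. n15.off = "kv"  [terminal]
23. n16.env = 1  [C.wid - 27]
24. n16.off = -2  [C.wid - 30]
25. n17.off = "zw"  [terminal]
26. n18.off = "zx"  [terminal]
27. n19.lab = 0  [terminal]
28. n16.depth = false  [c.lab == B.env]
29. n16.fin = 13  [B.env + 12]
30. n7.fin = "z"  [if B₀.depth then b.off else "z"]
31. n6.hot = "nz"  ["n" ++ C.fin]
32. n6.ok = "zx"  [C.fin ++ "x"]
33. n6.mk = 10  [len(C.fin) + 9]
34. n6.lim = true  [true]
35. n0.hot = "yprnz"  [S₁.hot ++ S₂.hot]
36. n0.ok = "yprz"  [S₁.hot ++ "z"]
37. n0.mk = 5  [len(S₁.ok) + 1]
38. n0.lim = false  [S₁.lim == false]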